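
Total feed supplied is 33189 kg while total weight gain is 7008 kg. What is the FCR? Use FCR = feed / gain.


FCR = feed consumed / weight gained
FCR = 33189 kg / 7008 kg = 4.73587

4.73587


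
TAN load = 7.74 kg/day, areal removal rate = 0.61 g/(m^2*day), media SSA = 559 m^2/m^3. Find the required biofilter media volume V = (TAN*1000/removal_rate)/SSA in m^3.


A = 7.74*1000 / 0.61 = 12688.525 m^2
V = 12688.525 / 559 = 22.6986

22.6986 m^3


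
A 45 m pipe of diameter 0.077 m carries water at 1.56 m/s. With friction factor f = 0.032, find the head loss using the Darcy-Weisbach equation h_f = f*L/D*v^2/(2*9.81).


v^2 = 1.56^2 = 2.4336 m^2/s^2
L/D = 45/0.077 = 584.41558
h_f = f*(L/D)*v^2/(2g) = 0.032 * 584.41558 * 2.4336 / 19.62 = 2.31965 m

2.31965 m


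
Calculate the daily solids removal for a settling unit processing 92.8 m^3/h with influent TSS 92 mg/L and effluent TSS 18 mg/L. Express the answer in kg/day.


Concentration drop: TSS_in - TSS_out = 92 - 18 = 74 mg/L
Hourly solids removed = Q * dTSS = 92.8 m^3/h * 74 mg/L = 6867.2 g/h  (m^3/h * mg/L = g/h)
Daily solids removed = 6867.2 * 24 = 164812.8 g/day
Convert g to kg: 164812.8 / 1000 = 164.8128 kg/day

164.8128 kg/day


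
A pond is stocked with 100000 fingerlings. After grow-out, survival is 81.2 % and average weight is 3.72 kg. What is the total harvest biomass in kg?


Survivors = 100000 * 81.2/100 = 81200 fish
Harvest biomass = survivors * W_f = 81200 * 3.72 = 302064 kg

302064 kg


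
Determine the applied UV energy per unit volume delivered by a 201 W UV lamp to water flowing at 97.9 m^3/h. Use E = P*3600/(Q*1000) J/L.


Energy delivered per hour = 201 W * 3600 s = 723600 J/h
Volume treated per hour = 97.9 m^3/h * 1000 = 97900 L/h
dose = 723600 / 97900 = 7.39122 J/L

7.39122 J/L


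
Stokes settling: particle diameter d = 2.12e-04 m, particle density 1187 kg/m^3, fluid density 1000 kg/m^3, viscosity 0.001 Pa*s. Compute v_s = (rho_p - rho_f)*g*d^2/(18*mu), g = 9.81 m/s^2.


Density difference: rho_p - rho_f = 1187 - 1000 = 187 kg/m^3
d^2 = (2.12e-04)^2 = 4.4944e-08 m^2
Numerator = (rho_p - rho_f) * g * d^2 = 187 * 9.81 * 4.4944e-08 = 8.244842e-05
Denominator = 18 * mu = 18 * 0.001 = 0.018
v_s = 8.244842e-05 / 0.018 = 0.00458047 m/s
Check: Re = rho_f * v_s * d / mu = 1000 * 0.00458047 * 2.12e-04 / 0.001 = 0.971 < 1, so Stokes' law applies.

0.00458047 m/s


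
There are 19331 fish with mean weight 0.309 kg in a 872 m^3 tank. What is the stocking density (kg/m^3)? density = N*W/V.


Total biomass = 19331 fish * 0.309 kg = 5973.279 kg
Density = total biomass / volume = 5973.279 / 872 = 6.85009 kg/m^3

6.85009 kg/m^3


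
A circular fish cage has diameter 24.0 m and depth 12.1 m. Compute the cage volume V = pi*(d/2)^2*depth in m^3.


r = d/2 = 24.0/2 = 12 m
Base area = pi*r^2 = pi*12^2 = 452.38934 m^2
Volume = 452.38934 * 12.1 = 5473.91 m^3

5473.91 m^3


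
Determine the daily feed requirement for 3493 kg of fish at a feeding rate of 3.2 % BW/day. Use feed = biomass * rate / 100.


Feeding rate fraction = 3.2% / 100 = 0.032
Daily feed = 3493 kg * 0.032 = 111.776 kg/day

111.776 kg/day


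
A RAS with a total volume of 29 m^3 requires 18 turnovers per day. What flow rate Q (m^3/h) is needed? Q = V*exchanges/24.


Daily recirculation volume = 29 m^3 * 18 = 522 m^3/day
Flow rate Q = daily volume / 24 h = 522 / 24 = 21.75 m^3/h

21.75 m^3/h


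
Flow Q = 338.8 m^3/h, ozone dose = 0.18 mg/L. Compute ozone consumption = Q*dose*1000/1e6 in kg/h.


O3 demand (mg/h) = Q * dose * 1000 = 338.8 * 0.18 * 1000 = 60984 mg/h
Convert mg to kg: 60984 / 1e6 = 0.060984 kg/h

0.060984 kg/h


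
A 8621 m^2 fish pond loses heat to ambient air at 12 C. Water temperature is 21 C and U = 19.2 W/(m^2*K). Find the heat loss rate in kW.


Temperature difference dT = 21 - 12 = 9 K
Heat loss (W) = U * A * dT = 19.2 * 8621 * 9 = 1489708.8 W
Convert to kW: 1489708.8 / 1000 = 1489.7088 kW

1489.7088 kW


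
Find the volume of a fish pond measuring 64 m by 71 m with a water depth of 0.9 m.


Base area = L * W = 64 * 71 = 4544 m^2
Volume = area * depth = 4544 * 0.9 = 4089.6 m^3

4089.6 m^3


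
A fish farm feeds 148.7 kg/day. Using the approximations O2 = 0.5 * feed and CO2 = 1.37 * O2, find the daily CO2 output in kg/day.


O2 = 148.7 * 0.5 = 74.35
CO2 = 74.35 * 1.37 = 101.8595

101.8595 kg/day


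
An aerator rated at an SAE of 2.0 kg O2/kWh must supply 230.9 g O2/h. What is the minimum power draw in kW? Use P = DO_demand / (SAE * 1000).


SAE in g O2/kWh = 2.0 * 1000 = 2000 g/kWh
P = DO_demand / SAE_g = 230.9 / 2000 = 0.11545 kW

0.11545 kW


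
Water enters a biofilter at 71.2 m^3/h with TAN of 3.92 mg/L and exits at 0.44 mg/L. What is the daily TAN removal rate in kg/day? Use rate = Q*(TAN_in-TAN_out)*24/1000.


Concentration drop: TAN_in - TAN_out = 3.92 - 0.44 = 3.48 mg/L
Hourly TAN removed = Q * dTAN = 71.2 m^3/h * 3.48 mg/L = 247.776 g/h  (m^3/h * mg/L = g/h)
Daily TAN removed = 247.776 * 24 = 5946.624 g/day
Convert to kg/day: 5946.624 / 1000 = 5.946624 kg/day

5.946624 kg/day


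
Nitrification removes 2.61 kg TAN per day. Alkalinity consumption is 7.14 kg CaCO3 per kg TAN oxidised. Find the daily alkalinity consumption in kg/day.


Alkalinity factor: 7.14 kg CaCO3 consumed per kg TAN nitrified
alk = 2.61 kg TAN * 7.14 = 18.6354 kg CaCO3/day

18.6354 kg CaCO3/day


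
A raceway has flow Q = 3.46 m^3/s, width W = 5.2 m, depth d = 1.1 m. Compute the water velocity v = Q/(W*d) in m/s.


Cross-sectional area = W * d = 5.2 * 1.1 = 5.72 m^2
Velocity = Q / A = 3.46 / 5.72 = 0.604895 m/s

0.604895 m/s


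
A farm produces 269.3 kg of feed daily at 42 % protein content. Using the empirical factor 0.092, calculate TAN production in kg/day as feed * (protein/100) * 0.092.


Protein in feed = 269.3 * 42/100 = 113.106 kg/day
TAN = protein * 0.092 = 113.106 * 0.092 = 10.405752 kg/day

10.405752 kg/day


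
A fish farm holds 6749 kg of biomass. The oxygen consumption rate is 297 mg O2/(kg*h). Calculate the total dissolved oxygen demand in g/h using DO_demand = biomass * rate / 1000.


Total O2 consumption (mg/h) = 6749 kg * 297 mg/(kg*h) = 2004453 mg/h
Convert to g/h: 2004453 / 1000 = 2004.453 g/h

2004.453 g/h


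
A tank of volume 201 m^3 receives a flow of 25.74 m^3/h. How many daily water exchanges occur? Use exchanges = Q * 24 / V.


Daily flow volume = 25.74 m^3/h * 24 h = 617.76 m^3/day
Exchanges = daily flow / tank volume = 617.76 / 201 = 3.07343 exchanges/day

3.07343 exchanges/day


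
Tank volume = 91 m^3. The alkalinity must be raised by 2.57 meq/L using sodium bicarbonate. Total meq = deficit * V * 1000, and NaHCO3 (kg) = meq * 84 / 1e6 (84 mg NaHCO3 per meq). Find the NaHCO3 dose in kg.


Tank volume in L = 91 m^3 * 1000 = 91000 L
Total meq required = 2.57 meq/L * 91000 L = 233870 meq
NaHCO3 mass = 233870 meq * 84 mg/meq / 1e6 = 19.6451 kg

19.6451 kg


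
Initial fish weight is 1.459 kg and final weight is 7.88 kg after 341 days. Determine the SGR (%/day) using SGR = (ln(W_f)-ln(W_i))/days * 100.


ln(W_f) = ln(7.88) = 2.0643279
ln(W_i) = ln(1.459) = 0.37775127
ln(W_f) - ln(W_i) = 2.0643279 - 0.37775127 = 1.6865766
SGR = 1.6865766 / 341 * 100 = 0.494597 %/day

0.494597 %/day


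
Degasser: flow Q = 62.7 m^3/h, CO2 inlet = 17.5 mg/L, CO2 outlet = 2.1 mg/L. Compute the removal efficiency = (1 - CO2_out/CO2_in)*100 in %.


CO2_out / CO2_in = 2.1 / 17.5 = 0.12
Fraction remaining = 0.12
efficiency = (1 - 0.12) * 100 = 88 %

88 %


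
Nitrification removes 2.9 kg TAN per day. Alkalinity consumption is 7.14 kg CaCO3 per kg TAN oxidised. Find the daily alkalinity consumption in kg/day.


Alkalinity factor: 7.14 kg CaCO3 consumed per kg TAN nitrified
alk = 2.9 kg TAN * 7.14 = 20.706 kg CaCO3/day

20.706 kg CaCO3/day


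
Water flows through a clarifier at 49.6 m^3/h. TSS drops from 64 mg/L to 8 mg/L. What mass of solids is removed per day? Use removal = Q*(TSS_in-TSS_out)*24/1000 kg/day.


Concentration drop: TSS_in - TSS_out = 64 - 8 = 56 mg/L
Hourly solids removed = Q * dTSS = 49.6 m^3/h * 56 mg/L = 2777.6 g/h  (m^3/h * mg/L = g/h)
Daily solids removed = 2777.6 * 24 = 66662.4 g/day
Convert g to kg: 66662.4 / 1000 = 66.6624 kg/day

66.6624 kg/day


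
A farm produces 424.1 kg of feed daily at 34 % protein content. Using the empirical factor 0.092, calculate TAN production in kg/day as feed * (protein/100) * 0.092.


Protein in feed = 424.1 * 34/100 = 144.194 kg/day
TAN = protein * 0.092 = 144.194 * 0.092 = 13.265848 kg/day

13.265848 kg/day


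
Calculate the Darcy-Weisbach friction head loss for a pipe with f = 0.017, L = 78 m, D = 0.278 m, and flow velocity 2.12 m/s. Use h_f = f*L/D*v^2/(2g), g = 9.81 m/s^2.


v^2 = 2.12^2 = 4.4944 m^2/s^2
L/D = 78/0.278 = 280.57554
h_f = f*(L/D)*v^2/(2g) = 0.017 * 280.57554 * 4.4944 / 19.62 = 1.09263 m

1.09263 m


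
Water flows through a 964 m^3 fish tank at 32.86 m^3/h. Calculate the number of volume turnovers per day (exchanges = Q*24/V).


Daily flow volume = 32.86 m^3/h * 24 h = 788.64 m^3/day
Exchanges = daily flow / tank volume = 788.64 / 964 = 0.818091 exchanges/day

0.818091 exchanges/day


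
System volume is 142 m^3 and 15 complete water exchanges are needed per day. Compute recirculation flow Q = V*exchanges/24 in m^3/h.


Daily recirculation volume = 142 m^3 * 15 = 2130 m^3/day
Flow rate Q = daily volume / 24 h = 2130 / 24 = 88.75 m^3/h

88.75 m^3/h


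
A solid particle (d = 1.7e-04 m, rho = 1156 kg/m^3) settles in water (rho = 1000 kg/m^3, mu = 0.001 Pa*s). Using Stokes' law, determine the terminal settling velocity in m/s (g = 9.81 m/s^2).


Density difference: rho_p - rho_f = 1156 - 1000 = 156 kg/m^3
d^2 = (1.7e-04)^2 = 2.89e-08 m^2
Numerator = (rho_p - rho_f) * g * d^2 = 156 * 9.81 * 2.89e-08 = 4.4227404e-05
Denominator = 18 * mu = 18 * 0.001 = 0.018
v_s = 4.4227404e-05 / 0.018 = 0.00245708 m/s
Check: Re = rho_f * v_s * d / mu = 1000 * 0.00245708 * 1.7e-04 / 0.001 = 0.418 < 1, so Stokes' law applies.

0.00245708 m/s


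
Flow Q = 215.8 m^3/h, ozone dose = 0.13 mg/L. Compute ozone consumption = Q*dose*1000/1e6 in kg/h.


O3 demand (mg/h) = Q * dose * 1000 = 215.8 * 0.13 * 1000 = 28054 mg/h
Convert mg to kg: 28054 / 1e6 = 0.028054 kg/h

0.028054 kg/h


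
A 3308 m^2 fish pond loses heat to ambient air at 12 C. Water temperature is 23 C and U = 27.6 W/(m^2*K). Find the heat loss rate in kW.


Temperature difference dT = 23 - 12 = 11 K
Heat loss (W) = U * A * dT = 27.6 * 3308 * 11 = 1004308.8 W
Convert to kW: 1004308.8 / 1000 = 1004.3088 kW

1004.3088 kW


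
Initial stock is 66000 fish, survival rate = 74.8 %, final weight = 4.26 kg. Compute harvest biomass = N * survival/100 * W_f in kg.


Survivors = 66000 * 74.8/100 = 49368 fish
Harvest biomass = survivors * W_f = 49368 * 4.26 = 210307.68 kg

210307.68 kg


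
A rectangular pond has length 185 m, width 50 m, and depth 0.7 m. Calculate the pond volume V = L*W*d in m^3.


Base area = L * W = 185 * 50 = 9250 m^2
Volume = area * depth = 9250 * 0.7 = 6475 m^3

6475 m^3


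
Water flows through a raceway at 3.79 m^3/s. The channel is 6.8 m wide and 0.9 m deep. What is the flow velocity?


Cross-sectional area = W * d = 6.8 * 0.9 = 6.12 m^2
Velocity = Q / A = 3.79 / 6.12 = 0.619281 m/s

0.619281 m/s


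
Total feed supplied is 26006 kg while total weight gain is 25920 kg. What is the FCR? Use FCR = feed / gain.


FCR = feed consumed / weight gained
FCR = 26006 kg / 25920 kg = 1.00332

1.00332


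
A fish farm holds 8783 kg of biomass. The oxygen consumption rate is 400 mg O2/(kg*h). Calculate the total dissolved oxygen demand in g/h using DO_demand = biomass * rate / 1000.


Total O2 consumption (mg/h) = 8783 kg * 400 mg/(kg*h) = 3513200 mg/h
Convert to g/h: 3513200 / 1000 = 3513.2 g/h

3513.2 g/h


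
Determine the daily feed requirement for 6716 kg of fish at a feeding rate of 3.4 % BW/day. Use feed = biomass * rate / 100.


Feeding rate fraction = 3.4% / 100 = 0.034
Daily feed = 6716 kg * 0.034 = 228.344 kg/day

228.344 kg/day


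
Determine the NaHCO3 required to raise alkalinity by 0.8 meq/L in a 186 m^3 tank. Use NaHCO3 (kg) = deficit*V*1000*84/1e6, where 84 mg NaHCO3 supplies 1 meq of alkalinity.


Tank volume in L = 186 m^3 * 1000 = 186000 L
Total meq required = 0.8 meq/L * 186000 L = 148800 meq
NaHCO3 mass = 148800 meq * 84 mg/meq / 1e6 = 12.4992 kg

12.4992 kg


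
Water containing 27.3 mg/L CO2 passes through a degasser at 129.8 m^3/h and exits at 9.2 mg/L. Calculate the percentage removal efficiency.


CO2_out / CO2_in = 9.2 / 27.3 = 0.33699634
Fraction remaining = 0.33699634
efficiency = (1 - 0.33699634) * 100 = 66.3004 %

66.3004 %


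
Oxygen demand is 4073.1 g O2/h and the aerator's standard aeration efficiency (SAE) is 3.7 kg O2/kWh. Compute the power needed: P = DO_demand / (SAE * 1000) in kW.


SAE in g O2/kWh = 3.7 * 1000 = 3700 g/kWh
P = DO_demand / SAE_g = 4073.1 / 3700 = 1.10084 kW

1.10084 kW


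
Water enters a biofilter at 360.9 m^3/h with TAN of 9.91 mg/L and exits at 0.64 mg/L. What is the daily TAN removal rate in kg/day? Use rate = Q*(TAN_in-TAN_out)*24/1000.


Concentration drop: TAN_in - TAN_out = 9.91 - 0.64 = 9.27 mg/L
Hourly TAN removed = Q * dTAN = 360.9 m^3/h * 9.27 mg/L = 3345.543 g/h  (m^3/h * mg/L = g/h)
Daily TAN removed = 3345.543 * 24 = 80293.032 g/day
Convert to kg/day: 80293.032 / 1000 = 80.293032 kg/day

80.293032 kg/day


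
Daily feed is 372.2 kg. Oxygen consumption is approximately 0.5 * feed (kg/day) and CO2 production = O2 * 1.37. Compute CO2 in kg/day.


O2 = 372.2 * 0.5 = 186.1
CO2 = 186.1 * 1.37 = 254.957

254.957 kg/day


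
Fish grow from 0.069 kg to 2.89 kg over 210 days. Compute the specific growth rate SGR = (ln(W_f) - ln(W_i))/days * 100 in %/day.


ln(W_f) = ln(2.89) = 1.0612565
ln(W_i) = ln(0.069) = -2.6736488
ln(W_f) - ln(W_i) = 1.0612565 - -2.6736488 = 3.7349053
SGR = 3.7349053 / 210 * 100 = 1.77853 %/day

1.77853 %/day


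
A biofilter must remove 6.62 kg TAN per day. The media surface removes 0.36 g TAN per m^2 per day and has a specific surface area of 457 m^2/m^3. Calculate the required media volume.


A = 6.62*1000 / 0.36 = 18388.889 m^2
V = 18388.889 / 457 = 40.2383

40.2383 m^3


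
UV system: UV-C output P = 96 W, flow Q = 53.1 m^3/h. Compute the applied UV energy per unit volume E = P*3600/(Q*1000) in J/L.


Energy delivered per hour = 96 W * 3600 s = 345600 J/h
Volume treated per hour = 53.1 m^3/h * 1000 = 53100 L/h
dose = 345600 / 53100 = 6.50847 J/L

6.50847 J/L


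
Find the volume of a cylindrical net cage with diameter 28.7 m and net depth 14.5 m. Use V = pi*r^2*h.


r = d/2 = 28.7/2 = 14.35 m
Base area = pi*r^2 = pi*14.35^2 = 646.92461 m^2
Volume = 646.92461 * 14.5 = 9380.41 m^3

9380.41 m^3


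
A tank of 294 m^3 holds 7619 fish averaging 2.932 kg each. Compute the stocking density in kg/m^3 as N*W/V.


Total biomass = 7619 fish * 2.932 kg = 22338.908 kg
Density = total biomass / volume = 22338.908 / 294 = 75.9827 kg/m^3

75.9827 kg/m^3


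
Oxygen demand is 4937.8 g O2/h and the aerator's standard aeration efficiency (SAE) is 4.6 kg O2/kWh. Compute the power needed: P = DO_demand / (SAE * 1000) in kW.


SAE in g O2/kWh = 4.6 * 1000 = 4600 g/kWh
P = DO_demand / SAE_g = 4937.8 / 4600 = 1.07343 kW

1.07343 kW


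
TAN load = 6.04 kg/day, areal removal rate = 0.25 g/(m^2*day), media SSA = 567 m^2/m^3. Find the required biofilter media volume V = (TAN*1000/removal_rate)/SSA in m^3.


A = 6.04*1000 / 0.25 = 24160 m^2
V = 24160 / 567 = 42.6102

42.6102 m^3


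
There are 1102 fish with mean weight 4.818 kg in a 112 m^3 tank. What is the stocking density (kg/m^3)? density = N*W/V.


Total biomass = 1102 fish * 4.818 kg = 5309.436 kg
Density = total biomass / volume = 5309.436 / 112 = 47.4057 kg/m^3

47.4057 kg/m^3


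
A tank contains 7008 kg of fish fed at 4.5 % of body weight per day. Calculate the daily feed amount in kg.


Feeding rate fraction = 4.5% / 100 = 0.045
Daily feed = 7008 kg * 0.045 = 315.36 kg/day

315.36 kg/day


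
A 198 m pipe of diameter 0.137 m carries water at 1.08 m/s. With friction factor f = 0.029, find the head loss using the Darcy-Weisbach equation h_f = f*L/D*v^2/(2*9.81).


v^2 = 1.08^2 = 1.1664 m^2/s^2
L/D = 198/0.137 = 1445.2555
h_f = f*(L/D)*v^2/(2g) = 0.029 * 1445.2555 * 1.1664 / 19.62 = 2.49167 m

2.49167 m


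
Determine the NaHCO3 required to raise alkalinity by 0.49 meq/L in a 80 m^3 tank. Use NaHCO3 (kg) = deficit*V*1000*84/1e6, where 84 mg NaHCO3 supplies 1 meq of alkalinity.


Tank volume in L = 80 m^3 * 1000 = 80000 L
Total meq required = 0.49 meq/L * 80000 L = 39200 meq
NaHCO3 mass = 39200 meq * 84 mg/meq / 1e6 = 3.2928 kg

3.2928 kg


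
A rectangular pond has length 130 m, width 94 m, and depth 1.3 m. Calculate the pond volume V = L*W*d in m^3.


Base area = L * W = 130 * 94 = 12220 m^2
Volume = area * depth = 12220 * 1.3 = 15886 m^3

15886 m^3


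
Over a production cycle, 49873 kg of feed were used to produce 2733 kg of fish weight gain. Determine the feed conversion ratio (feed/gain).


FCR = feed consumed / weight gained
FCR = 49873 kg / 2733 kg = 18.2484

18.2484


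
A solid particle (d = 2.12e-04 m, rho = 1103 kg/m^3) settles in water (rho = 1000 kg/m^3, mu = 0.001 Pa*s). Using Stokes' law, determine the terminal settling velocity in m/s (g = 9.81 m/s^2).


Density difference: rho_p - rho_f = 1103 - 1000 = 103 kg/m^3
d^2 = (2.12e-04)^2 = 4.4944e-08 m^2
Numerator = (rho_p - rho_f) * g * d^2 = 103 * 9.81 * 4.4944e-08 = 4.5412766e-05
Denominator = 18 * mu = 18 * 0.001 = 0.018
v_s = 4.5412766e-05 / 0.018 = 0.00252293 m/s
Check: Re = rho_f * v_s * d / mu = 1000 * 0.00252293 * 2.12e-04 / 0.001 = 0.535 < 1, so Stokes' law applies.

0.00252293 m/s


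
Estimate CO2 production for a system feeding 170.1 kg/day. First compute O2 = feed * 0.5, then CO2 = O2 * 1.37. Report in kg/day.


O2 = 170.1 * 0.5 = 85.05
CO2 = 85.05 * 1.37 = 116.5185

116.5185 kg/day


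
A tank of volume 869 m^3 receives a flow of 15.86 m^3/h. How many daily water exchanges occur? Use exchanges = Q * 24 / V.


Daily flow volume = 15.86 m^3/h * 24 h = 380.64 m^3/day
Exchanges = daily flow / tank volume = 380.64 / 869 = 0.438021 exchanges/day

0.438021 exchanges/day


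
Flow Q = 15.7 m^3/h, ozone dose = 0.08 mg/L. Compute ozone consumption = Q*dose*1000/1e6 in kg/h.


O3 demand (mg/h) = Q * dose * 1000 = 15.7 * 0.08 * 1000 = 1256 mg/h
Convert mg to kg: 1256 / 1e6 = 0.001256 kg/h

0.001256 kg/h


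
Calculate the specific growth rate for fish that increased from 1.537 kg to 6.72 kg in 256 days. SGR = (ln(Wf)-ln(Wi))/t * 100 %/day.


ln(W_f) = ln(6.72) = 1.9050882
ln(W_i) = ln(1.537) = 0.42983246
ln(W_f) - ln(W_i) = 1.9050882 - 0.42983246 = 1.4752557
SGR = 1.4752557 / 256 * 100 = 0.576272 %/day

0.576272 %/day


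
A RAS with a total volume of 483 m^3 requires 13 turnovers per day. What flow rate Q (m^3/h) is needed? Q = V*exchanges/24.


Daily recirculation volume = 483 m^3 * 13 = 6279 m^3/day
Flow rate Q = daily volume / 24 h = 6279 / 24 = 261.625 m^3/h

261.625 m^3/h


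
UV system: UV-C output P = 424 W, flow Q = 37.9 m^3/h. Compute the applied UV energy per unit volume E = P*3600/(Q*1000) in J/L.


Energy delivered per hour = 424 W * 3600 s = 1526400 J/h
Volume treated per hour = 37.9 m^3/h * 1000 = 37900 L/h
dose = 1526400 / 37900 = 40.2744 J/L

40.2744 J/L


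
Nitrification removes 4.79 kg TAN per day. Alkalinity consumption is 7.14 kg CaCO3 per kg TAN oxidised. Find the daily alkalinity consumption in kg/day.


Alkalinity factor: 7.14 kg CaCO3 consumed per kg TAN nitrified
alk = 4.79 kg TAN * 7.14 = 34.2006 kg CaCO3/day

34.2006 kg CaCO3/day


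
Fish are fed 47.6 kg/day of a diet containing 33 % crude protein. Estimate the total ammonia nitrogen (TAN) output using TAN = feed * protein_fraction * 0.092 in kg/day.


Protein in feed = 47.6 * 33/100 = 15.708 kg/day
TAN = protein * 0.092 = 15.708 * 0.092 = 1.445136 kg/day

1.445136 kg/day


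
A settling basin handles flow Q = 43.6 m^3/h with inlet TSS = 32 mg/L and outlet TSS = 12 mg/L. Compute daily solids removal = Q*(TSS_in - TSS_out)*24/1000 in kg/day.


Concentration drop: TSS_in - TSS_out = 32 - 12 = 20 mg/L
Hourly solids removed = Q * dTSS = 43.6 m^3/h * 20 mg/L = 872 g/h  (m^3/h * mg/L = g/h)
Daily solids removed = 872 * 24 = 20928 g/day
Convert g to kg: 20928 / 1000 = 20.928 kg/day

20.928 kg/day


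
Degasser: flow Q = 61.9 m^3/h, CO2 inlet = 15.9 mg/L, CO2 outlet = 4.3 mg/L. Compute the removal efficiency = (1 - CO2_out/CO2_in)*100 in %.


CO2_out / CO2_in = 4.3 / 15.9 = 0.27044025
Fraction remaining = 0.27044025
efficiency = (1 - 0.27044025) * 100 = 72.956 %

72.956 %


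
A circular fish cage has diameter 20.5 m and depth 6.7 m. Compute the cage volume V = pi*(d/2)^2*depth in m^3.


r = d/2 = 20.5/2 = 10.25 m
Base area = pi*r^2 = pi*10.25^2 = 330.06358 m^2
Volume = 330.06358 * 6.7 = 2211.43 m^3

2211.43 m^3


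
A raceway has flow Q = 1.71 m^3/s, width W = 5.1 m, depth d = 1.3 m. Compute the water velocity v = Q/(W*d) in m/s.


Cross-sectional area = W * d = 5.1 * 1.3 = 6.63 m^2
Velocity = Q / A = 1.71 / 6.63 = 0.257919 m/s

0.257919 m/s


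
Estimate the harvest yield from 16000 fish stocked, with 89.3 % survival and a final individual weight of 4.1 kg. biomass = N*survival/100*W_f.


Survivors = 16000 * 89.3/100 = 14288 fish
Harvest biomass = survivors * W_f = 14288 * 4.1 = 58580.8 kg

58580.8 kg


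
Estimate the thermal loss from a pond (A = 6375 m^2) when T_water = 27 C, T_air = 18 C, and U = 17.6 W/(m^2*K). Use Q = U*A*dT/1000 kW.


Temperature difference dT = 27 - 18 = 9 K
Heat loss (W) = U * A * dT = 17.6 * 6375 * 9 = 1009800 W
Convert to kW: 1009800 / 1000 = 1009.8 kW

1009.8 kW


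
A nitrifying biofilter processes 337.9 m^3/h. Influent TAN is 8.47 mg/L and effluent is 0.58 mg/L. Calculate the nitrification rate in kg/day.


Concentration drop: TAN_in - TAN_out = 8.47 - 0.58 = 7.89 mg/L
Hourly TAN removed = Q * dTAN = 337.9 m^3/h * 7.89 mg/L = 2666.031 g/h  (m^3/h * mg/L = g/h)
Daily TAN removed = 2666.031 * 24 = 63984.744 g/day
Convert to kg/day: 63984.744 / 1000 = 63.984744 kg/day

63.984744 kg/day


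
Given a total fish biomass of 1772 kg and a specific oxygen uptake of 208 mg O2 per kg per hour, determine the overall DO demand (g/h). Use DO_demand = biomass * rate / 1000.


Total O2 consumption (mg/h) = 1772 kg * 208 mg/(kg*h) = 368576 mg/h
Convert to g/h: 368576 / 1000 = 368.576 g/h

368.576 g/h


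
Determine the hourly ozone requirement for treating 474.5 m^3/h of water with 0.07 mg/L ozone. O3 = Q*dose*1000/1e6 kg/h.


O3 demand (mg/h) = Q * dose * 1000 = 474.5 * 0.07 * 1000 = 33215 mg/h
Convert mg to kg: 33215 / 1e6 = 0.033215 kg/h

0.033215 kg/h


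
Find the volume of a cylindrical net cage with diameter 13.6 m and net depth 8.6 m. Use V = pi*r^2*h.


r = d/2 = 13.6/2 = 6.8 m
Base area = pi*r^2 = pi*6.8^2 = 145.26724 m^2
Volume = 145.26724 * 8.6 = 1249.3 m^3

1249.3 m^3


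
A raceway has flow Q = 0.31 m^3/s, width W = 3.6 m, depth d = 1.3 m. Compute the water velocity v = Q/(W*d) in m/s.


Cross-sectional area = W * d = 3.6 * 1.3 = 4.68 m^2
Velocity = Q / A = 0.31 / 4.68 = 0.0662393 m/s

0.0662393 m/s


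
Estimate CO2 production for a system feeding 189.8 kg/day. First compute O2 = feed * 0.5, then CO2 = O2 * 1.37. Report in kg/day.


O2 = 189.8 * 0.5 = 94.9
CO2 = 94.9 * 1.37 = 130.013

130.013 kg/day


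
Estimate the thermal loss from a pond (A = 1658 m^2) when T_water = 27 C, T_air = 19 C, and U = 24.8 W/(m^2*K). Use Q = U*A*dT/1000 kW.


Temperature difference dT = 27 - 19 = 8 K
Heat loss (W) = U * A * dT = 24.8 * 1658 * 8 = 328947.2 W
Convert to kW: 328947.2 / 1000 = 328.9472 kW

328.9472 kW


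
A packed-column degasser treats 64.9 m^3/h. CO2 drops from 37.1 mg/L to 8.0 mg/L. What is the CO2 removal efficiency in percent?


CO2_out / CO2_in = 8.0 / 37.1 = 0.21563342
Fraction remaining = 0.21563342
efficiency = (1 - 0.21563342) * 100 = 78.4367 %

78.4367 %


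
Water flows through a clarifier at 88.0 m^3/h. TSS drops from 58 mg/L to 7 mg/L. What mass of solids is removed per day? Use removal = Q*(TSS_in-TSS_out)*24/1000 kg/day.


Concentration drop: TSS_in - TSS_out = 58 - 7 = 51 mg/L
Hourly solids removed = Q * dTSS = 88.0 m^3/h * 51 mg/L = 4488 g/h  (m^3/h * mg/L = g/h)
Daily solids removed = 4488 * 24 = 107712 g/day
Convert g to kg: 107712 / 1000 = 107.712 kg/day

107.712 kg/day


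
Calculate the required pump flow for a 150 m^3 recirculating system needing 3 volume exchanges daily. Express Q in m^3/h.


Daily recirculation volume = 150 m^3 * 3 = 450 m^3/day
Flow rate Q = daily volume / 24 h = 450 / 24 = 18.75 m^3/h

18.75 m^3/h


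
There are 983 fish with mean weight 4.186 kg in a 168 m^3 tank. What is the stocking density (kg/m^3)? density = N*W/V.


Total biomass = 983 fish * 4.186 kg = 4114.838 kg
Density = total biomass / volume = 4114.838 / 168 = 24.4931 kg/m^3

24.4931 kg/m^3


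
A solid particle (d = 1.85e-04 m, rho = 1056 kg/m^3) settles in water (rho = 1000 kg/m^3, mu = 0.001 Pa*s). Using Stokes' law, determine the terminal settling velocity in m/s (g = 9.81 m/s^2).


Density difference: rho_p - rho_f = 1056 - 1000 = 56 kg/m^3
d^2 = (1.85e-04)^2 = 3.4225e-08 m^2
Numerator = (rho_p - rho_f) * g * d^2 = 56 * 9.81 * 3.4225e-08 = 1.8801846e-05
Denominator = 18 * mu = 18 * 0.001 = 0.018
v_s = 1.8801846e-05 / 0.018 = 0.00104455 m/s
Check: Re = rho_f * v_s * d / mu = 1000 * 0.00104455 * 1.85e-04 / 0.001 = 0.193 < 1, so Stokes' law applies.

0.00104455 m/s


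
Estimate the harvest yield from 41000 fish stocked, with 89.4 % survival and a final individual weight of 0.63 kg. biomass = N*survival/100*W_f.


Survivors = 41000 * 89.4/100 = 36654 fish
Harvest biomass = survivors * W_f = 36654 * 0.63 = 23092.02 kg

23092.02 kg


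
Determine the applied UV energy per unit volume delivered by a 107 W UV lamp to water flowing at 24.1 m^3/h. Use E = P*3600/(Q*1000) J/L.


Energy delivered per hour = 107 W * 3600 s = 385200 J/h
Volume treated per hour = 24.1 m^3/h * 1000 = 24100 L/h
dose = 385200 / 24100 = 15.9834 J/L

15.9834 J/L


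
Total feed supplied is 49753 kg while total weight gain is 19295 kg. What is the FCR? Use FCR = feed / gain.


FCR = feed consumed / weight gained
FCR = 49753 kg / 19295 kg = 2.57854

2.57854


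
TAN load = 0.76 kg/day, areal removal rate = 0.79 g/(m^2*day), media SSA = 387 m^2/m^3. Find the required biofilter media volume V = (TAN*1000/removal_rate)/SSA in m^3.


A = 0.76*1000 / 0.79 = 962.02532 m^2
V = 962.02532 / 387 = 2.48585

2.48585 m^3


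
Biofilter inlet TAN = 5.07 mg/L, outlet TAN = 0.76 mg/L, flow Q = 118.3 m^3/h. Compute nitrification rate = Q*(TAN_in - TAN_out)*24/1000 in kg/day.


Concentration drop: TAN_in - TAN_out = 5.07 - 0.76 = 4.31 mg/L
Hourly TAN removed = Q * dTAN = 118.3 m^3/h * 4.31 mg/L = 509.873 g/h  (m^3/h * mg/L = g/h)
Daily TAN removed = 509.873 * 24 = 12236.952 g/day
Convert to kg/day: 12236.952 / 1000 = 12.236952 kg/day

12.236952 kg/day


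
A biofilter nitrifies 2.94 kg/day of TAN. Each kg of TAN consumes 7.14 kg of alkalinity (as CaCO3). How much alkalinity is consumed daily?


Alkalinity factor: 7.14 kg CaCO3 consumed per kg TAN nitrified
alk = 2.94 kg TAN * 7.14 = 20.9916 kg CaCO3/day

20.9916 kg CaCO3/day


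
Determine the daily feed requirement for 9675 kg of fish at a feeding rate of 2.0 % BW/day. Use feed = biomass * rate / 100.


Feeding rate fraction = 2.0% / 100 = 0.02
Daily feed = 9675 kg * 0.02 = 193.5 kg/day

193.5 kg/day


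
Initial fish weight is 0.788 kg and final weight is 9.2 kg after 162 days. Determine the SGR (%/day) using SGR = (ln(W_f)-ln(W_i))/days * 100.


ln(W_f) = ln(9.2) = 2.2192035
ln(W_i) = ln(0.788) = -0.23825719
ln(W_f) - ln(W_i) = 2.2192035 - -0.23825719 = 2.4574607
SGR = 2.4574607 / 162 * 100 = 1.51695 %/day

1.51695 %/day


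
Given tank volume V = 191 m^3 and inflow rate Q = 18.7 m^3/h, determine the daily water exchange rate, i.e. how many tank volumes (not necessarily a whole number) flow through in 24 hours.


Daily flow volume = 18.7 m^3/h * 24 h = 448.8 m^3/day
Exchanges = daily flow / tank volume = 448.8 / 191 = 2.34974 exchanges/day

2.34974 exchanges/day


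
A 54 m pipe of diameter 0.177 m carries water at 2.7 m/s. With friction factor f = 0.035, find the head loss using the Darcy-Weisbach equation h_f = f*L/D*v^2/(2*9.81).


v^2 = 2.7^2 = 7.29 m^2/s^2
L/D = 54/0.177 = 305.08475
h_f = f*(L/D)*v^2/(2g) = 0.035 * 305.08475 * 7.29 / 19.62 = 3.9675 m

3.9675 m


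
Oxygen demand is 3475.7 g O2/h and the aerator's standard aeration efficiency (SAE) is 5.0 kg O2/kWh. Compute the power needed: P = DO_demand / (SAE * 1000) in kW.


SAE in g O2/kWh = 5.0 * 1000 = 5000 g/kWh
P = DO_demand / SAE_g = 3475.7 / 5000 = 0.69514 kW

0.69514 kW


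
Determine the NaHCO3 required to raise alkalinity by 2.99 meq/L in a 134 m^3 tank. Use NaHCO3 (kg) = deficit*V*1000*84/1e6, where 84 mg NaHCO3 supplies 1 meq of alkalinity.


Tank volume in L = 134 m^3 * 1000 = 134000 L
Total meq required = 2.99 meq/L * 134000 L = 400660 meq
NaHCO3 mass = 400660 meq * 84 mg/meq / 1e6 = 33.6554 kg

33.6554 kg


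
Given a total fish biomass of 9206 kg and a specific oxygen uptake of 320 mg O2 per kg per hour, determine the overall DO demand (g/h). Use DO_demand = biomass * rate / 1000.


Total O2 consumption (mg/h) = 9206 kg * 320 mg/(kg*h) = 2945920 mg/h
Convert to g/h: 2945920 / 1000 = 2945.92 g/h

2945.92 g/h


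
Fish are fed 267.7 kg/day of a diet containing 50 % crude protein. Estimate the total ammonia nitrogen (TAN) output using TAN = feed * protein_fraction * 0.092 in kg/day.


Protein in feed = 267.7 * 50/100 = 133.85 kg/day
TAN = protein * 0.092 = 133.85 * 0.092 = 12.3142 kg/day

12.3142 kg/day


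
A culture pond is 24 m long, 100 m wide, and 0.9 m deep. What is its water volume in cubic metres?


Base area = L * W = 24 * 100 = 2400 m^2
Volume = area * depth = 2400 * 0.9 = 2160 m^3

2160 m^3


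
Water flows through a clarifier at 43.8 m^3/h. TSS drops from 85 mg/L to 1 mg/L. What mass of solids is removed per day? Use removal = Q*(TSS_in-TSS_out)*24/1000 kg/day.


Concentration drop: TSS_in - TSS_out = 85 - 1 = 84 mg/L
Hourly solids removed = Q * dTSS = 43.8 m^3/h * 84 mg/L = 3679.2 g/h  (m^3/h * mg/L = g/h)
Daily solids removed = 3679.2 * 24 = 88300.8 g/day
Convert g to kg: 88300.8 / 1000 = 88.3008 kg/day

88.3008 kg/day


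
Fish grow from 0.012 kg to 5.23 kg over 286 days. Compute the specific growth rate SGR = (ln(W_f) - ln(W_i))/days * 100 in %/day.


ln(W_f) = ln(5.23) = 1.6544113
ln(W_i) = ln(0.012) = -4.4228486
ln(W_f) - ln(W_i) = 1.6544113 - -4.4228486 = 6.0772599
SGR = 6.0772599 / 286 * 100 = 2.12492 %/day

2.12492 %/day


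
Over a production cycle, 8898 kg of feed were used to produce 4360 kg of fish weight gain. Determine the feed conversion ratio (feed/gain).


FCR = feed consumed / weight gained
FCR = 8898 kg / 4360 kg = 2.04083

2.04083


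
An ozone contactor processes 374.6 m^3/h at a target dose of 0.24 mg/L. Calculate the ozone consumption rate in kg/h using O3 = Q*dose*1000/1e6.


O3 demand (mg/h) = Q * dose * 1000 = 374.6 * 0.24 * 1000 = 89904 mg/h
Convert mg to kg: 89904 / 1e6 = 0.089904 kg/h

0.089904 kg/h


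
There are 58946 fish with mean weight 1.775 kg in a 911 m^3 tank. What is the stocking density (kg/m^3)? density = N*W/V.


Total biomass = 58946 fish * 1.775 kg = 104629.15 kg
Density = total biomass / volume = 104629.15 / 911 = 114.851 kg/m^3

114.851 kg/m^3


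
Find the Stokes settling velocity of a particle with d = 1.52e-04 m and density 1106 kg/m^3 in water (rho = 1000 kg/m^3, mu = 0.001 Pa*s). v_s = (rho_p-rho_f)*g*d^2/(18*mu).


Density difference: rho_p - rho_f = 1106 - 1000 = 106 kg/m^3
d^2 = (1.52e-04)^2 = 2.3104e-08 m^2
Numerator = (rho_p - rho_f) * g * d^2 = 106 * 9.81 * 2.3104e-08 = 2.4024925e-05
Denominator = 18 * mu = 18 * 0.001 = 0.018
v_s = 2.4024925e-05 / 0.018 = 0.00133472 m/s
Check: Re = rho_f * v_s * d / mu = 1000 * 0.00133472 * 1.52e-04 / 0.001 = 0.203 < 1, so Stokes' law applies.

0.00133472 m/s


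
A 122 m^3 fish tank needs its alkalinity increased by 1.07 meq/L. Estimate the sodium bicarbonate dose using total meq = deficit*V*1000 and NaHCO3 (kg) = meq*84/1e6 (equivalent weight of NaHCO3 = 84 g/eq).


Tank volume in L = 122 m^3 * 1000 = 122000 L
Total meq required = 1.07 meq/L * 122000 L = 130540 meq
NaHCO3 mass = 130540 meq * 84 mg/meq / 1e6 = 10.9654 kg

10.9654 kg


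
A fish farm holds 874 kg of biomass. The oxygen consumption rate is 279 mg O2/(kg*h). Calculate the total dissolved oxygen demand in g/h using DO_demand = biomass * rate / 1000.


Total O2 consumption (mg/h) = 874 kg * 279 mg/(kg*h) = 243846 mg/h
Convert to g/h: 243846 / 1000 = 243.846 g/h

243.846 g/h


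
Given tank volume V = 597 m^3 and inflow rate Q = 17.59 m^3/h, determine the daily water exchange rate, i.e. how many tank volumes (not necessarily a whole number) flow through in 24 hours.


Daily flow volume = 17.59 m^3/h * 24 h = 422.16 m^3/day
Exchanges = daily flow / tank volume = 422.16 / 597 = 0.707136 exchanges/day

0.707136 exchanges/day


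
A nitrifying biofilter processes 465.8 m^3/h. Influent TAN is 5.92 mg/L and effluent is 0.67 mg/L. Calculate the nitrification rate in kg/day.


Concentration drop: TAN_in - TAN_out = 5.92 - 0.67 = 5.25 mg/L
Hourly TAN removed = Q * dTAN = 465.8 m^3/h * 5.25 mg/L = 2445.45 g/h  (m^3/h * mg/L = g/h)
Daily TAN removed = 2445.45 * 24 = 58690.8 g/day
Convert to kg/day: 58690.8 / 1000 = 58.6908 kg/day

58.6908 kg/day


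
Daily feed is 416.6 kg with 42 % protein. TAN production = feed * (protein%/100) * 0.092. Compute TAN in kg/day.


Protein in feed = 416.6 * 42/100 = 174.972 kg/day
TAN = protein * 0.092 = 174.972 * 0.092 = 16.097424 kg/day

16.097424 kg/day


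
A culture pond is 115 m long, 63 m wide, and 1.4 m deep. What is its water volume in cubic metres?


Base area = L * W = 115 * 63 = 7245 m^2
Volume = area * depth = 7245 * 1.4 = 10143 m^3

10143 m^3


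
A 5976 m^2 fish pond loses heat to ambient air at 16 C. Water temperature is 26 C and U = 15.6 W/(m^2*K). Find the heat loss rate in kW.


Temperature difference dT = 26 - 16 = 10 K
Heat loss (W) = U * A * dT = 15.6 * 5976 * 10 = 932256 W
Convert to kW: 932256 / 1000 = 932.256 kW

932.256 kW


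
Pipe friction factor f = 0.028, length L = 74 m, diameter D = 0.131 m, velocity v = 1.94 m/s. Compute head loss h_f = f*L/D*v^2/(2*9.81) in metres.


v^2 = 1.94^2 = 3.7636 m^2/s^2
L/D = 74/0.131 = 564.8855
h_f = f*(L/D)*v^2/(2g) = 0.028 * 564.8855 * 3.7636 / 19.62 = 3.03405 m

3.03405 m


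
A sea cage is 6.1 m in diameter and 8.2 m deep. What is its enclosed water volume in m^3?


r = d/2 = 6.1/2 = 3.05 m
Base area = pi*r^2 = pi*3.05^2 = 29.224666 m^2
Volume = 29.224666 * 8.2 = 239.642 m^3

239.642 m^3


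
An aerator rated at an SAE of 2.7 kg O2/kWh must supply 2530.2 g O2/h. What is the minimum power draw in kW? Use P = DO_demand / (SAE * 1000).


SAE in g O2/kWh = 2.7 * 1000 = 2700 g/kWh
P = DO_demand / SAE_g = 2530.2 / 2700 = 0.937111 kW

0.937111 kW


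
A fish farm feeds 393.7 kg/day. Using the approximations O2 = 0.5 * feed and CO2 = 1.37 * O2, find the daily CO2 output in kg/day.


O2 = 393.7 * 0.5 = 196.85
CO2 = 196.85 * 1.37 = 269.6845

269.6845 kg/day


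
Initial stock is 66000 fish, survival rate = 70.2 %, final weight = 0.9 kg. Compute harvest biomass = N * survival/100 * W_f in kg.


Survivors = 66000 * 70.2/100 = 46332 fish
Harvest biomass = survivors * W_f = 46332 * 0.9 = 41698.8 kg

41698.8 kg


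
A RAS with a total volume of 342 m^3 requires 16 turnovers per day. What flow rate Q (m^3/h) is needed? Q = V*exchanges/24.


Daily recirculation volume = 342 m^3 * 16 = 5472 m^3/day
Flow rate Q = daily volume / 24 h = 5472 / 24 = 228 m^3/h

228 m^3/h


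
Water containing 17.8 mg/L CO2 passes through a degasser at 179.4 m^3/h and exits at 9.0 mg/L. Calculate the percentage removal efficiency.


CO2_out / CO2_in = 9.0 / 17.8 = 0.50561798
Fraction remaining = 0.50561798
efficiency = (1 - 0.50561798) * 100 = 49.4382 %

49.4382 %


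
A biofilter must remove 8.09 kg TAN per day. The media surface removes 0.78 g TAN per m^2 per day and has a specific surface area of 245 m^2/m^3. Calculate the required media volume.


A = 8.09*1000 / 0.78 = 10371.795 m^2
V = 10371.795 / 245 = 42.3339

42.3339 m^3


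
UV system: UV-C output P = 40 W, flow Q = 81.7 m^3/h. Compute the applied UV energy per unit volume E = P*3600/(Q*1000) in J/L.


Energy delivered per hour = 40 W * 3600 s = 144000 J/h
Volume treated per hour = 81.7 m^3/h * 1000 = 81700 L/h
dose = 144000 / 81700 = 1.76255 J/L

1.76255 J/L


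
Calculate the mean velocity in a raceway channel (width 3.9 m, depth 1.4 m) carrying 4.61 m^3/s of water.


Cross-sectional area = W * d = 3.9 * 1.4 = 5.46 m^2
Velocity = Q / A = 4.61 / 5.46 = 0.844322 m/s

0.844322 m/s


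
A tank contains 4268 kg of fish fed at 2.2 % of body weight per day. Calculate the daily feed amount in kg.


Feeding rate fraction = 2.2% / 100 = 0.022
Daily feed = 4268 kg * 0.022 = 93.896 kg/day

93.896 kg/day


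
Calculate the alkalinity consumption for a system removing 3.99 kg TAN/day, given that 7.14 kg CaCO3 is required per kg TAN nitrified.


Alkalinity factor: 7.14 kg CaCO3 consumed per kg TAN nitrified
alk = 3.99 kg TAN * 7.14 = 28.4886 kg CaCO3/day

28.4886 kg CaCO3/day


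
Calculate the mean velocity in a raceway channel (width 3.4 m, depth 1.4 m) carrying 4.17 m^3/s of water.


Cross-sectional area = W * d = 3.4 * 1.4 = 4.76 m^2
Velocity = Q / A = 4.17 / 4.76 = 0.87605 m/s

0.87605 m/s


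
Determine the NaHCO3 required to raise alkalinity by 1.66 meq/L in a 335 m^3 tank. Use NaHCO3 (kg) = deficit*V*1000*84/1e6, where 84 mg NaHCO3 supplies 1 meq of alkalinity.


Tank volume in L = 335 m^3 * 1000 = 335000 L
Total meq required = 1.66 meq/L * 335000 L = 556100 meq
NaHCO3 mass = 556100 meq * 84 mg/meq / 1e6 = 46.7124 kg

46.7124 kg


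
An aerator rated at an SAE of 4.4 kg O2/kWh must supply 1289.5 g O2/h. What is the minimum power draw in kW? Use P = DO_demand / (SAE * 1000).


SAE in g O2/kWh = 4.4 * 1000 = 4400 g/kWh
P = DO_demand / SAE_g = 1289.5 / 4400 = 0.293068 kW

0.293068 kW


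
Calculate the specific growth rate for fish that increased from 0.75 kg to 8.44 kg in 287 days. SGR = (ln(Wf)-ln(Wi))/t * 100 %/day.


ln(W_f) = ln(8.44) = 2.1329823
ln(W_i) = ln(0.75) = -0.28768207
ln(W_f) - ln(W_i) = 2.1329823 - -0.28768207 = 2.4206644
SGR = 2.4206644 / 287 * 100 = 0.843437 %/day

0.843437 %/day


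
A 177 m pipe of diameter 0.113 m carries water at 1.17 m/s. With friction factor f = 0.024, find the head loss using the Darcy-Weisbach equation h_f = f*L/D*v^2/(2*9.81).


v^2 = 1.17^2 = 1.3689 m^2/s^2
L/D = 177/0.113 = 1566.3717
h_f = f*(L/D)*v^2/(2g) = 0.024 * 1566.3717 * 1.3689 / 19.62 = 2.62288 m

2.62288 m


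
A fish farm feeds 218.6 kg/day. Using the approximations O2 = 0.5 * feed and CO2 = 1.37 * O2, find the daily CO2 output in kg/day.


O2 = 218.6 * 0.5 = 109.3
CO2 = 109.3 * 1.37 = 149.741

149.741 kg/day


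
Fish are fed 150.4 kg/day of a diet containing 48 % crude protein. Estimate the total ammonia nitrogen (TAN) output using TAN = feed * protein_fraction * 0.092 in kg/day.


Protein in feed = 150.4 * 48/100 = 72.192 kg/day
TAN = protein * 0.092 = 72.192 * 0.092 = 6.641664 kg/day

6.641664 kg/day


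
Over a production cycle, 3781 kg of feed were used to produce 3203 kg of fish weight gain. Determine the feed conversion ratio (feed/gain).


FCR = feed consumed / weight gained
FCR = 3781 kg / 3203 kg = 1.18046

1.18046
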